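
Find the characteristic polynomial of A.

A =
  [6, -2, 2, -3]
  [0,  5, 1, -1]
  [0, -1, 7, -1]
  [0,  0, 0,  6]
x^4 - 24*x^3 + 216*x^2 - 864*x + 1296

Expanding det(x·I − A) (e.g. by cofactor expansion or by noting that A is similar to its Jordan form J, which has the same characteristic polynomial as A) gives
  χ_A(x) = x^4 - 24*x^3 + 216*x^2 - 864*x + 1296
which factors as (x - 6)^4. The eigenvalues (with algebraic multiplicities) are λ = 6 with multiplicity 4.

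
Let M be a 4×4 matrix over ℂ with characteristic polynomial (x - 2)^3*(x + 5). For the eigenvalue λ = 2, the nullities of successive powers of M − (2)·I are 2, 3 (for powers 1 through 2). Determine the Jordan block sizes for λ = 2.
Block sizes for λ = 2: [2, 1]

From the dimensions of kernels of powers, the number of Jordan blocks of size at least j is d_j − d_{j−1} where d_j = dim ker(N^j) (with d_0 = 0). Computing the differences gives [2, 1].
The number of blocks of size exactly k is (#blocks of size ≥ k) − (#blocks of size ≥ k + 1), so the partition is: 1 block(s) of size 1, 1 block(s) of size 2.
In nonincreasing order the block sizes are [2, 1].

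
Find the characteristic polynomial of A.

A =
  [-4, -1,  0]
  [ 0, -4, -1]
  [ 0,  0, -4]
x^3 + 12*x^2 + 48*x + 64

Expanding det(x·I − A) (e.g. by cofactor expansion or by noting that A is similar to its Jordan form J, which has the same characteristic polynomial as A) gives
  χ_A(x) = x^3 + 12*x^2 + 48*x + 64
which factors as (x + 4)^3. The eigenvalues (with algebraic multiplicities) are λ = -4 with multiplicity 3.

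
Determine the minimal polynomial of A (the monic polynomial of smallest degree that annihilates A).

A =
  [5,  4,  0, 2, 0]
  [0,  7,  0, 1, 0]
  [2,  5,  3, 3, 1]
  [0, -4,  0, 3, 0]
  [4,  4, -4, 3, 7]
x^2 - 10*x + 25

The characteristic polynomial is χ_A(x) = (x - 5)^5, so the eigenvalues are known. The minimal polynomial is
  m_A(x) = Π_λ (x − λ)^{k_λ}
where k_λ is the size of the *largest* Jordan block for λ (equivalently, the smallest k with (A − λI)^k v = 0 for every generalised eigenvector v of λ).

  λ = 5: largest Jordan block has size 2, contributing (x − 5)^2

So m_A(x) = (x - 5)^2 = x^2 - 10*x + 25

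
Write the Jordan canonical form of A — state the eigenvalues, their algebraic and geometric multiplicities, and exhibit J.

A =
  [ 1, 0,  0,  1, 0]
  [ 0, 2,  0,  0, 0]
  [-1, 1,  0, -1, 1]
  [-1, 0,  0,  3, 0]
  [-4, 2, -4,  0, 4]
J_2(2) ⊕ J_2(2) ⊕ J_1(2)

The characteristic polynomial is
  det(x·I − A) = x^5 - 10*x^4 + 40*x^3 - 80*x^2 + 80*x - 32 = (x - 2)^5

Eigenvalues and multiplicities (the geometric multiplicity of λ is n − rank(A − λI), which equals the number of Jordan blocks for λ):
  λ = 2: algebraic multiplicity = 5, geometric multiplicity = 3

Determining the block sizes for each eigenvalue:
  λ = 2: with am = 5 and gm = 3, the partition is not yet determined (e.g. several partitions of 5 into 3 parts exist). Let N = A − (2)·I. Computing rank(N^1) = 2, rank(N^2) = 0; the number of blocks of size ≥ j is rank(N^{j−1}) − rank(N^j), giving [3, 2]. So we have 2 block(s) of size 2, 1 block(s) of size 1 → block sizes [2, 2, 1]

Assembling the blocks gives a Jordan form
J =
  [2, 1, 0, 0, 0]
  [0, 2, 0, 0, 0]
  [0, 0, 2, 1, 0]
  [0, 0, 0, 2, 0]
  [0, 0, 0, 0, 2]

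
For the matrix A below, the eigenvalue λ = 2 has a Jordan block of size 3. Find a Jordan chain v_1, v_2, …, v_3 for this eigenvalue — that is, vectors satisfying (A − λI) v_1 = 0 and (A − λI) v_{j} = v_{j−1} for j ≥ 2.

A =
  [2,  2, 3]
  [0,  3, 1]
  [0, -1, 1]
A Jordan chain for λ = 2 of length 3:
v_1 = (-1, 0, 0)ᵀ
v_2 = (2, 1, -1)ᵀ
v_3 = (0, 1, 0)ᵀ

Let N = A − (2)·I. We want v_3 with N^3 v_3 = 0 but N^2 v_3 ≠ 0; then v_{j-1} := N · v_j for j = 3, …, 2.

Pick v_3 = (0, 1, 0)ᵀ.
Then v_2 = N · v_3 = (2, 1, -1)ᵀ.
Then v_1 = N · v_2 = (-1, 0, 0)ᵀ.

Sanity check: (A − (2)·I) v_1 = (0, 0, 0)ᵀ = 0. ✓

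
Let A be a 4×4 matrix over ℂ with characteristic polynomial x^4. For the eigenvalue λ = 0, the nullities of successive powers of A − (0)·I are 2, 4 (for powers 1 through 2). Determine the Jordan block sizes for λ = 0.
Block sizes for λ = 0: [2, 2]

From the dimensions of kernels of powers, the number of Jordan blocks of size at least j is d_j − d_{j−1} where d_j = dim ker(N^j) (with d_0 = 0). Computing the differences gives [2, 2].
The number of blocks of size exactly k is (#blocks of size ≥ k) − (#blocks of size ≥ k + 1), so the partition is: 2 block(s) of size 2.
In nonincreasing order the block sizes are [2, 2].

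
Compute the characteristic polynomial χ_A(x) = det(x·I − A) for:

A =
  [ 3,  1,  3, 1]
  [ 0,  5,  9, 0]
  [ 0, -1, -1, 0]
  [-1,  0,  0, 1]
x^4 - 8*x^3 + 24*x^2 - 32*x + 16

Expanding det(x·I − A) (e.g. by cofactor expansion or by noting that A is similar to its Jordan form J, which has the same characteristic polynomial as A) gives
  χ_A(x) = x^4 - 8*x^3 + 24*x^2 - 32*x + 16
which factors as (x - 2)^4. The eigenvalues (with algebraic multiplicities) are λ = 2 with multiplicity 4.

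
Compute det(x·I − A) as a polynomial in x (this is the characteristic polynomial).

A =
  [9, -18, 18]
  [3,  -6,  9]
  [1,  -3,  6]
x^3 - 9*x^2 + 27*x - 27

Expanding det(x·I − A) (e.g. by cofactor expansion or by noting that A is similar to its Jordan form J, which has the same characteristic polynomial as A) gives
  χ_A(x) = x^3 - 9*x^2 + 27*x - 27
which factors as (x - 3)^3. The eigenvalues (with algebraic multiplicities) are λ = 3 with multiplicity 3.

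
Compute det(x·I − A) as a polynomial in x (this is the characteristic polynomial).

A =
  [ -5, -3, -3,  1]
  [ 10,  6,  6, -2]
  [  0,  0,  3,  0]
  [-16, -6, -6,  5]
x^4 - 9*x^3 + 27*x^2 - 27*x

Expanding det(x·I − A) (e.g. by cofactor expansion or by noting that A is similar to its Jordan form J, which has the same characteristic polynomial as A) gives
  χ_A(x) = x^4 - 9*x^3 + 27*x^2 - 27*x
which factors as x*(x - 3)^3. The eigenvalues (with algebraic multiplicities) are λ = 0 with multiplicity 1, λ = 3 with multiplicity 3.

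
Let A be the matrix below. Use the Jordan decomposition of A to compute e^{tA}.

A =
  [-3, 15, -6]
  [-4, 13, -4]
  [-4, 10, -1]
e^{tA} =
  [-6*t*exp(3*t) + exp(3*t), 15*t*exp(3*t), -6*t*exp(3*t)]
  [-4*t*exp(3*t), 10*t*exp(3*t) + exp(3*t), -4*t*exp(3*t)]
  [-4*t*exp(3*t), 10*t*exp(3*t), -4*t*exp(3*t) + exp(3*t)]

Strategy: write A = P · J · P⁻¹ where J is a Jordan canonical form, so e^{tA} = P · e^{tJ} · P⁻¹, and e^{tJ} can be computed block-by-block.

A has Jordan form
J =
  [3, 1, 0]
  [0, 3, 0]
  [0, 0, 3]
(up to reordering of blocks).

Per-block formulas:
  For a 1×1 block at λ = 3: exp(t · [3]) = [e^(3t)].
  For a 2×2 Jordan block J_2(3): exp(t · J_2(3)) = e^(3t)·(I + t·N), where N is the 2×2 nilpotent shift.

After assembling e^{tJ} and conjugating by P, we get:

e^{tA} =
  [-6*t*exp(3*t) + exp(3*t), 15*t*exp(3*t), -6*t*exp(3*t)]
  [-4*t*exp(3*t), 10*t*exp(3*t) + exp(3*t), -4*t*exp(3*t)]
  [-4*t*exp(3*t), 10*t*exp(3*t), -4*t*exp(3*t) + exp(3*t)]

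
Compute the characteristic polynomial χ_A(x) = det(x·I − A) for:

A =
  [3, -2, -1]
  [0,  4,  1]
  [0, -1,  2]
x^3 - 9*x^2 + 27*x - 27

Expanding det(x·I − A) (e.g. by cofactor expansion or by noting that A is similar to its Jordan form J, which has the same characteristic polynomial as A) gives
  χ_A(x) = x^3 - 9*x^2 + 27*x - 27
which factors as (x - 3)^3. The eigenvalues (with algebraic multiplicities) are λ = 3 with multiplicity 3.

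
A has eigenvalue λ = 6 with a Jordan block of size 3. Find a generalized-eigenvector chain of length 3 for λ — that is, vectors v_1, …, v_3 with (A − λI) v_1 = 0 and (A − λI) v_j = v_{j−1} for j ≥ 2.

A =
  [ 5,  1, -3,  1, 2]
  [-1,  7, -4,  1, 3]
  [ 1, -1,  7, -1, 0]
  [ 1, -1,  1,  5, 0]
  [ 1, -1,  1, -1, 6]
A Jordan chain for λ = 6 of length 3:
v_1 = (-1, -1, 1, 1, 1)ᵀ
v_2 = (-3, -4, 1, 1, 1)ᵀ
v_3 = (0, 0, 1, 0, 0)ᵀ

Let N = A − (6)·I. We want v_3 with N^3 v_3 = 0 but N^2 v_3 ≠ 0; then v_{j-1} := N · v_j for j = 3, …, 2.

Pick v_3 = (0, 0, 1, 0, 0)ᵀ.
Then v_2 = N · v_3 = (-3, -4, 1, 1, 1)ᵀ.
Then v_1 = N · v_2 = (-1, -1, 1, 1, 1)ᵀ.

Sanity check: (A − (6)·I) v_1 = (0, 0, 0, 0, 0)ᵀ = 0. ✓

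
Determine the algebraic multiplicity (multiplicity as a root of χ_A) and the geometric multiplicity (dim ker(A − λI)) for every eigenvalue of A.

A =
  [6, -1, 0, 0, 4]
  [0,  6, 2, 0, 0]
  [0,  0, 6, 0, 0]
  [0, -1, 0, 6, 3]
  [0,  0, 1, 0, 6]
λ = 6: alg = 5, geom = 2

Step 1 — factor the characteristic polynomial to read off the algebraic multiplicities:
  χ_A(x) = (x - 6)^5

Step 2 — compute geometric multiplicities via the rank-nullity identity g(λ) = n − rank(A − λI):
  rank(A − (6)·I) = 3, so dim ker(A − (6)·I) = n − 3 = 2

Summary:
  λ = 6: algebraic multiplicity = 5, geometric multiplicity = 2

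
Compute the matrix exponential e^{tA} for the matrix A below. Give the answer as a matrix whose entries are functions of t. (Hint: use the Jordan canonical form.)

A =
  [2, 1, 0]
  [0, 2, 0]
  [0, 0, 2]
e^{tA} =
  [exp(2*t), t*exp(2*t), 0]
  [0, exp(2*t), 0]
  [0, 0, exp(2*t)]

Strategy: write A = P · J · P⁻¹ where J is a Jordan canonical form, so e^{tA} = P · e^{tJ} · P⁻¹, and e^{tJ} can be computed block-by-block.

A has Jordan form
J =
  [2, 1, 0]
  [0, 2, 0]
  [0, 0, 2]
(up to reordering of blocks).

Per-block formulas:
  For a 1×1 block at λ = 2: exp(t · [2]) = [e^(2t)].
  For a 2×2 Jordan block J_2(2): exp(t · J_2(2)) = e^(2t)·(I + t·N), where N is the 2×2 nilpotent shift.

After assembling e^{tJ} and conjugating by P, we get:

e^{tA} =
  [exp(2*t), t*exp(2*t), 0]
  [0, exp(2*t), 0]
  [0, 0, exp(2*t)]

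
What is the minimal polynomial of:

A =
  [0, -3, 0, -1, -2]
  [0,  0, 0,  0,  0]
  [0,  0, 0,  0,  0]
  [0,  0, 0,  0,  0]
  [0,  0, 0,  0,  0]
x^2

The characteristic polynomial is χ_A(x) = x^5, so the eigenvalues are known. The minimal polynomial is
  m_A(x) = Π_λ (x − λ)^{k_λ}
where k_λ is the size of the *largest* Jordan block for λ (equivalently, the smallest k with (A − λI)^k v = 0 for every generalised eigenvector v of λ).

  λ = 0: largest Jordan block has size 2, contributing (x − 0)^2

So m_A(x) = x^2 = x^2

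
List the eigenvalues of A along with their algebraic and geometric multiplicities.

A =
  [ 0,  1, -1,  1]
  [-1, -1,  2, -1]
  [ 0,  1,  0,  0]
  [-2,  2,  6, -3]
λ = -1: alg = 4, geom = 2

Step 1 — factor the characteristic polynomial to read off the algebraic multiplicities:
  χ_A(x) = (x + 1)^4

Step 2 — compute geometric multiplicities via the rank-nullity identity g(λ) = n − rank(A − λI):
  rank(A − (-1)·I) = 2, so dim ker(A − (-1)·I) = n − 2 = 2

Summary:
  λ = -1: algebraic multiplicity = 4, geometric multiplicity = 2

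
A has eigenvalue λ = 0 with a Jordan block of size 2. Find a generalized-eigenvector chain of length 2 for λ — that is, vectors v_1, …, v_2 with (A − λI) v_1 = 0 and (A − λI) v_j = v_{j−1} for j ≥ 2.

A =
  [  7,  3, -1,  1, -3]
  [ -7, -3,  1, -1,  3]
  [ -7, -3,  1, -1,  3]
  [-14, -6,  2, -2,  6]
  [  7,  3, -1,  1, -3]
A Jordan chain for λ = 0 of length 2:
v_1 = (7, -7, -7, -14, 7)ᵀ
v_2 = (1, 0, 0, 0, 0)ᵀ

Let N = A − (0)·I. We want v_2 with N^2 v_2 = 0 but N^1 v_2 ≠ 0; then v_{j-1} := N · v_j for j = 2, …, 2.

Pick v_2 = (1, 0, 0, 0, 0)ᵀ.
Then v_1 = N · v_2 = (7, -7, -7, -14, 7)ᵀ.

Sanity check: (A − (0)·I) v_1 = (0, 0, 0, 0, 0)ᵀ = 0. ✓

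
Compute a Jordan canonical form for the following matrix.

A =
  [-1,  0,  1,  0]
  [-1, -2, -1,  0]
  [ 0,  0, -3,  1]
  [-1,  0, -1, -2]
J_3(-2) ⊕ J_1(-2)

The characteristic polynomial is
  det(x·I − A) = x^4 + 8*x^3 + 24*x^2 + 32*x + 16 = (x + 2)^4

Eigenvalues and multiplicities (the geometric multiplicity of λ is n − rank(A − λI), which equals the number of Jordan blocks for λ):
  λ = -2: algebraic multiplicity = 4, geometric multiplicity = 2

Determining the block sizes for each eigenvalue:
  λ = -2: with am = 4 and gm = 2, the partition is not yet determined (e.g. several partitions of 4 into 2 parts exist). Let N = A − (-2)·I. Computing rank(N^1) = 2, rank(N^2) = 1, rank(N^3) = 0; the number of blocks of size ≥ j is rank(N^{j−1}) − rank(N^j), giving [2, 1, 1]. So we have 1 block(s) of size 3, 1 block(s) of size 1 → block sizes [3, 1]

Assembling the blocks gives a Jordan form
J =
  [-2,  1,  0,  0]
  [ 0, -2,  1,  0]
  [ 0,  0, -2,  0]
  [ 0,  0,  0, -2]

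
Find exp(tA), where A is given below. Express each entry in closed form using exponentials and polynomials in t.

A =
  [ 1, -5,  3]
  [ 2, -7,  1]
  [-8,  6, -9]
e^{tA} =
  [t^2*exp(-5*t) + 6*t*exp(-5*t) + exp(-5*t), -t^2*exp(-5*t) - 5*t*exp(-5*t), t^2*exp(-5*t)/2 + 3*t*exp(-5*t)]
  [2*t*exp(-5*t), -2*t*exp(-5*t) + exp(-5*t), t*exp(-5*t)]
  [-2*t^2*exp(-5*t) - 8*t*exp(-5*t), 2*t^2*exp(-5*t) + 6*t*exp(-5*t), -t^2*exp(-5*t) - 4*t*exp(-5*t) + exp(-5*t)]

Strategy: write A = P · J · P⁻¹ where J is a Jordan canonical form, so e^{tA} = P · e^{tJ} · P⁻¹, and e^{tJ} can be computed block-by-block.

A has Jordan form
J =
  [-5,  1,  0]
  [ 0, -5,  1]
  [ 0,  0, -5]
(up to reordering of blocks).

Per-block formulas:
  For a 3×3 Jordan block J_3(-5): exp(t · J_3(-5)) = e^(-5t)·(I + t·N + (t^2/2)·N^2), where N is the 3×3 nilpotent shift.

After assembling e^{tJ} and conjugating by P, we get:

e^{tA} =
  [t^2*exp(-5*t) + 6*t*exp(-5*t) + exp(-5*t), -t^2*exp(-5*t) - 5*t*exp(-5*t), t^2*exp(-5*t)/2 + 3*t*exp(-5*t)]
  [2*t*exp(-5*t), -2*t*exp(-5*t) + exp(-5*t), t*exp(-5*t)]
  [-2*t^2*exp(-5*t) - 8*t*exp(-5*t), 2*t^2*exp(-5*t) + 6*t*exp(-5*t), -t^2*exp(-5*t) - 4*t*exp(-5*t) + exp(-5*t)]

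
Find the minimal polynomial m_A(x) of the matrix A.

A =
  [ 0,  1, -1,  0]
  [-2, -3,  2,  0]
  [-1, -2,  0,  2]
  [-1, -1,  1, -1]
x^3 + 3*x^2 + 3*x + 1

The characteristic polynomial is χ_A(x) = (x + 1)^4, so the eigenvalues are known. The minimal polynomial is
  m_A(x) = Π_λ (x − λ)^{k_λ}
where k_λ is the size of the *largest* Jordan block for λ (equivalently, the smallest k with (A − λI)^k v = 0 for every generalised eigenvector v of λ).

  λ = -1: largest Jordan block has size 3, contributing (x + 1)^3

So m_A(x) = (x + 1)^3 = x^3 + 3*x^2 + 3*x + 1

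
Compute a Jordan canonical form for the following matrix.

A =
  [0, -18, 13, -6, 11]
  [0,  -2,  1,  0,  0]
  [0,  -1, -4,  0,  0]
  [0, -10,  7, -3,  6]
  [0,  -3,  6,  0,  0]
J_3(-3) ⊕ J_2(0)

The characteristic polynomial is
  det(x·I − A) = x^5 + 9*x^4 + 27*x^3 + 27*x^2 = x^2*(x + 3)^3

Eigenvalues and multiplicities (the geometric multiplicity of λ is n − rank(A − λI), which equals the number of Jordan blocks for λ):
  λ = -3: algebraic multiplicity = 3, geometric multiplicity = 1
  λ = 0: algebraic multiplicity = 2, geometric multiplicity = 1

Determining the block sizes for each eigenvalue:
  λ = -3: one block (gm = 1), so the single block has size am = 3 → block sizes [3]
  λ = 0: one block (gm = 1), so the single block has size am = 2 → block sizes [2]

Assembling the blocks gives a Jordan form
J =
  [-3,  1,  0, 0, 0]
  [ 0, -3,  1, 0, 0]
  [ 0,  0, -3, 0, 0]
  [ 0,  0,  0, 0, 1]
  [ 0,  0,  0, 0, 0]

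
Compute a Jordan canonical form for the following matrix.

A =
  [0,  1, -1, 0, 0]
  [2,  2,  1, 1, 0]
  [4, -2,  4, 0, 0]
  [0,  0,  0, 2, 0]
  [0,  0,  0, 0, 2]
J_3(2) ⊕ J_1(2) ⊕ J_1(2)

The characteristic polynomial is
  det(x·I − A) = x^5 - 10*x^4 + 40*x^3 - 80*x^2 + 80*x - 32 = (x - 2)^5

Eigenvalues and multiplicities (the geometric multiplicity of λ is n − rank(A − λI), which equals the number of Jordan blocks for λ):
  λ = 2: algebraic multiplicity = 5, geometric multiplicity = 3

Determining the block sizes for each eigenvalue:
  λ = 2: with am = 5 and gm = 3, the partition is not yet determined (e.g. several partitions of 5 into 3 parts exist). Let N = A − (2)·I. Computing rank(N^1) = 2, rank(N^2) = 1, rank(N^3) = 0; the number of blocks of size ≥ j is rank(N^{j−1}) − rank(N^j), giving [3, 1, 1]. So we have 1 block(s) of size 3, 2 block(s) of size 1 → block sizes [3, 1, 1]

Assembling the blocks gives a Jordan form
J =
  [2, 1, 0, 0, 0]
  [0, 2, 1, 0, 0]
  [0, 0, 2, 0, 0]
  [0, 0, 0, 2, 0]
  [0, 0, 0, 0, 2]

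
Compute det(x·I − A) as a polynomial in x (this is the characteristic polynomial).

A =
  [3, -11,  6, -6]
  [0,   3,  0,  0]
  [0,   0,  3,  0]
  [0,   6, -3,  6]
x^4 - 15*x^3 + 81*x^2 - 189*x + 162

Expanding det(x·I − A) (e.g. by cofactor expansion or by noting that A is similar to its Jordan form J, which has the same characteristic polynomial as A) gives
  χ_A(x) = x^4 - 15*x^3 + 81*x^2 - 189*x + 162
which factors as (x - 6)*(x - 3)^3. The eigenvalues (with algebraic multiplicities) are λ = 3 with multiplicity 3, λ = 6 with multiplicity 1.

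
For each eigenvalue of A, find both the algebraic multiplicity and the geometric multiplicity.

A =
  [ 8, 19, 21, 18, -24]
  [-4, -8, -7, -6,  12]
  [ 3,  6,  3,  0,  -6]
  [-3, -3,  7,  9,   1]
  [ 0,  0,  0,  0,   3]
λ = 3: alg = 5, geom = 2

Step 1 — factor the characteristic polynomial to read off the algebraic multiplicities:
  χ_A(x) = (x - 3)^5

Step 2 — compute geometric multiplicities via the rank-nullity identity g(λ) = n − rank(A − λI):
  rank(A − (3)·I) = 3, so dim ker(A − (3)·I) = n − 3 = 2

Summary:
  λ = 3: algebraic multiplicity = 5, geometric multiplicity = 2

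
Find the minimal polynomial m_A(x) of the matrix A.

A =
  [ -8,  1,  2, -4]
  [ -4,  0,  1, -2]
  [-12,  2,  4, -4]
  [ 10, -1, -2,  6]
x^4 - 2*x^3

The characteristic polynomial is χ_A(x) = x^3*(x - 2), so the eigenvalues are known. The minimal polynomial is
  m_A(x) = Π_λ (x − λ)^{k_λ}
where k_λ is the size of the *largest* Jordan block for λ (equivalently, the smallest k with (A − λI)^k v = 0 for every generalised eigenvector v of λ).

  λ = 0: largest Jordan block has size 3, contributing (x − 0)^3
  λ = 2: largest Jordan block has size 1, contributing (x − 2)

So m_A(x) = x^3*(x - 2) = x^4 - 2*x^3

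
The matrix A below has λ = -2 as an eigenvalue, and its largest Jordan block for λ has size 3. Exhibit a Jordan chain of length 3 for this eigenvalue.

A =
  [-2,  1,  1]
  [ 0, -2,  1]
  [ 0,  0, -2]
A Jordan chain for λ = -2 of length 3:
v_1 = (1, 0, 0)ᵀ
v_2 = (1, 1, 0)ᵀ
v_3 = (0, 0, 1)ᵀ

Let N = A − (-2)·I. We want v_3 with N^3 v_3 = 0 but N^2 v_3 ≠ 0; then v_{j-1} := N · v_j for j = 3, …, 2.

Pick v_3 = (0, 0, 1)ᵀ.
Then v_2 = N · v_3 = (1, 1, 0)ᵀ.
Then v_1 = N · v_2 = (1, 0, 0)ᵀ.

Sanity check: (A − (-2)·I) v_1 = (0, 0, 0)ᵀ = 0. ✓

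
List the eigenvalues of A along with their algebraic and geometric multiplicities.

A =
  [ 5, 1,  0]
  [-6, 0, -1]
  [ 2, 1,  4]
λ = 3: alg = 3, geom = 1

Step 1 — factor the characteristic polynomial to read off the algebraic multiplicities:
  χ_A(x) = (x - 3)^3

Step 2 — compute geometric multiplicities via the rank-nullity identity g(λ) = n − rank(A − λI):
  rank(A − (3)·I) = 2, so dim ker(A − (3)·I) = n − 2 = 1

Summary:
  λ = 3: algebraic multiplicity = 3, geometric multiplicity = 1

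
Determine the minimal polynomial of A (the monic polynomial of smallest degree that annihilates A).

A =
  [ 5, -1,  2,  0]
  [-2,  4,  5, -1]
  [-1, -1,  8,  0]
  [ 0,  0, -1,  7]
x^3 - 18*x^2 + 108*x - 216

The characteristic polynomial is χ_A(x) = (x - 6)^4, so the eigenvalues are known. The minimal polynomial is
  m_A(x) = Π_λ (x − λ)^{k_λ}
where k_λ is the size of the *largest* Jordan block for λ (equivalently, the smallest k with (A − λI)^k v = 0 for every generalised eigenvector v of λ).

  λ = 6: largest Jordan block has size 3, contributing (x − 6)^3

So m_A(x) = (x - 6)^3 = x^3 - 18*x^2 + 108*x - 216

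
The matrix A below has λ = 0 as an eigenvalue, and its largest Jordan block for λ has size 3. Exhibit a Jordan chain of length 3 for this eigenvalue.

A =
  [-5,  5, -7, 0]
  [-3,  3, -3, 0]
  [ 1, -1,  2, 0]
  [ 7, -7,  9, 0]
A Jordan chain for λ = 0 of length 3:
v_1 = (3, 3, 0, -5)ᵀ
v_2 = (-5, -3, 1, 7)ᵀ
v_3 = (1, 0, 0, 0)ᵀ

Let N = A − (0)·I. We want v_3 with N^3 v_3 = 0 but N^2 v_3 ≠ 0; then v_{j-1} := N · v_j for j = 3, …, 2.

Pick v_3 = (1, 0, 0, 0)ᵀ.
Then v_2 = N · v_3 = (-5, -3, 1, 7)ᵀ.
Then v_1 = N · v_2 = (3, 3, 0, -5)ᵀ.

Sanity check: (A − (0)·I) v_1 = (0, 0, 0, 0)ᵀ = 0. ✓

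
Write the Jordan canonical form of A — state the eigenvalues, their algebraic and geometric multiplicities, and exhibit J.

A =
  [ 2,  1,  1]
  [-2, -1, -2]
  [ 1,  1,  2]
J_2(1) ⊕ J_1(1)

The characteristic polynomial is
  det(x·I − A) = x^3 - 3*x^2 + 3*x - 1 = (x - 1)^3

Eigenvalues and multiplicities (the geometric multiplicity of λ is n − rank(A − λI), which equals the number of Jordan blocks for λ):
  λ = 1: algebraic multiplicity = 3, geometric multiplicity = 2

Determining the block sizes for each eigenvalue:
  λ = 1: 2 blocks summing to 3 forces exactly one block of size 2 and the rest size 1 → block sizes [2, 1]

Assembling the blocks gives a Jordan form
J =
  [1, 1, 0]
  [0, 1, 0]
  [0, 0, 1]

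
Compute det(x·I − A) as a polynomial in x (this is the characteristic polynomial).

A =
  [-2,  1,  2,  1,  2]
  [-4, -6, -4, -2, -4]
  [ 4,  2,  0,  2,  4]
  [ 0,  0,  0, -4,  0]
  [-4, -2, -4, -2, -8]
x^5 + 20*x^4 + 160*x^3 + 640*x^2 + 1280*x + 1024

Expanding det(x·I − A) (e.g. by cofactor expansion or by noting that A is similar to its Jordan form J, which has the same characteristic polynomial as A) gives
  χ_A(x) = x^5 + 20*x^4 + 160*x^3 + 640*x^2 + 1280*x + 1024
which factors as (x + 4)^5. The eigenvalues (with algebraic multiplicities) are λ = -4 with multiplicity 5.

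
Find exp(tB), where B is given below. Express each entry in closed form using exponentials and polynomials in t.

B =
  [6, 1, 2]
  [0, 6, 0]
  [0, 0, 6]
e^{tB} =
  [exp(6*t), t*exp(6*t), 2*t*exp(6*t)]
  [0, exp(6*t), 0]
  [0, 0, exp(6*t)]

Strategy: write B = P · J · P⁻¹ where J is a Jordan canonical form, so e^{tB} = P · e^{tJ} · P⁻¹, and e^{tJ} can be computed block-by-block.

B has Jordan form
J =
  [6, 1, 0]
  [0, 6, 0]
  [0, 0, 6]
(up to reordering of blocks).

Per-block formulas:
  For a 2×2 Jordan block J_2(6): exp(t · J_2(6)) = e^(6t)·(I + t·N), where N is the 2×2 nilpotent shift.
  For a 1×1 block at λ = 6: exp(t · [6]) = [e^(6t)].

After assembling e^{tJ} and conjugating by P, we get:

e^{tB} =
  [exp(6*t), t*exp(6*t), 2*t*exp(6*t)]
  [0, exp(6*t), 0]
  [0, 0, exp(6*t)]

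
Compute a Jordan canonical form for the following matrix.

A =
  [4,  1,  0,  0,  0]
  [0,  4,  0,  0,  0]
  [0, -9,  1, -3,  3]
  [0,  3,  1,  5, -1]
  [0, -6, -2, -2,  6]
J_2(4) ⊕ J_2(4) ⊕ J_1(4)

The characteristic polynomial is
  det(x·I − A) = x^5 - 20*x^4 + 160*x^3 - 640*x^2 + 1280*x - 1024 = (x - 4)^5

Eigenvalues and multiplicities (the geometric multiplicity of λ is n − rank(A − λI), which equals the number of Jordan blocks for λ):
  λ = 4: algebraic multiplicity = 5, geometric multiplicity = 3

Determining the block sizes for each eigenvalue:
  λ = 4: with am = 5 and gm = 3, the partition is not yet determined (e.g. several partitions of 5 into 3 parts exist). Let N = A − (4)·I. Computing rank(N^1) = 2, rank(N^2) = 0; the number of blocks of size ≥ j is rank(N^{j−1}) − rank(N^j), giving [3, 2]. So we have 2 block(s) of size 2, 1 block(s) of size 1 → block sizes [2, 2, 1]

Assembling the blocks gives a Jordan form
J =
  [4, 1, 0, 0, 0]
  [0, 4, 0, 0, 0]
  [0, 0, 4, 1, 0]
  [0, 0, 0, 4, 0]
  [0, 0, 0, 0, 4]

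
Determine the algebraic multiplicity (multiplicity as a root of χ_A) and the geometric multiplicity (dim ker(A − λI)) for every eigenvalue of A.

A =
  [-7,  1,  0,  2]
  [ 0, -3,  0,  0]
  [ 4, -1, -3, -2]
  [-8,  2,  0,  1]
λ = -3: alg = 4, geom = 3

Step 1 — factor the characteristic polynomial to read off the algebraic multiplicities:
  χ_A(x) = (x + 3)^4

Step 2 — compute geometric multiplicities via the rank-nullity identity g(λ) = n − rank(A − λI):
  rank(A − (-3)·I) = 1, so dim ker(A − (-3)·I) = n − 1 = 3

Summary:
  λ = -3: algebraic multiplicity = 4, geometric multiplicity = 3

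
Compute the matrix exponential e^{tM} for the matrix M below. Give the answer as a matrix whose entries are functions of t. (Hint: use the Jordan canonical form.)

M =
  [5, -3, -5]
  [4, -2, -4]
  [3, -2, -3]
e^{tM} =
  [-t^2 + 5*t + 1, t^2/2 - 3*t, t^2 - 5*t]
  [4*t, 1 - 2*t, -4*t]
  [-t^2 + 3*t, t^2/2 - 2*t, t^2 - 3*t + 1]

Strategy: write M = P · J · P⁻¹ where J is a Jordan canonical form, so e^{tM} = P · e^{tJ} · P⁻¹, and e^{tJ} can be computed block-by-block.

M has Jordan form
J =
  [0, 1, 0]
  [0, 0, 1]
  [0, 0, 0]
(up to reordering of blocks).

Per-block formulas:
  For a 3×3 Jordan block J_3(0): exp(t · J_3(0)) = e^(0t)·(I + t·N + (t^2/2)·N^2), where N is the 3×3 nilpotent shift.

After assembling e^{tJ} and conjugating by P, we get:

e^{tM} =
  [-t^2 + 5*t + 1, t^2/2 - 3*t, t^2 - 5*t]
  [4*t, 1 - 2*t, -4*t]
  [-t^2 + 3*t, t^2/2 - 2*t, t^2 - 3*t + 1]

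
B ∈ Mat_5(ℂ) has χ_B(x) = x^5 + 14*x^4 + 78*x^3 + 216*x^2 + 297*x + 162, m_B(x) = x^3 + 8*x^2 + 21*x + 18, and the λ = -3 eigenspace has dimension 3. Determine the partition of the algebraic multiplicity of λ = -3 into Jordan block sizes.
Block sizes for λ = -3: [2, 1, 1]

Step 1 — from the characteristic polynomial, algebraic multiplicity of λ = -3 is 4. From dim ker(B − (-3)·I) = 3, there are exactly 3 Jordan blocks for λ = -3.
Step 2 — from the minimal polynomial, the factor (x + 3)^2 tells us the largest block for λ = -3 has size 2.
Step 3 — with total size 4, 3 blocks, and largest block 2, the block sizes (in nonincreasing order) are [2, 1, 1].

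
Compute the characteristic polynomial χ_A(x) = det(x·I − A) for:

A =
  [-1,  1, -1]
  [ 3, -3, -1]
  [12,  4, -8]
x^3 + 12*x^2 + 48*x + 64

Expanding det(x·I − A) (e.g. by cofactor expansion or by noting that A is similar to its Jordan form J, which has the same characteristic polynomial as A) gives
  χ_A(x) = x^3 + 12*x^2 + 48*x + 64
which factors as (x + 4)^3. The eigenvalues (with algebraic multiplicities) are λ = -4 with multiplicity 3.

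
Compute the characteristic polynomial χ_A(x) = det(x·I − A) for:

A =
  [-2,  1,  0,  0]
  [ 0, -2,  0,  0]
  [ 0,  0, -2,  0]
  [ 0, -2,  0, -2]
x^4 + 8*x^3 + 24*x^2 + 32*x + 16

Expanding det(x·I − A) (e.g. by cofactor expansion or by noting that A is similar to its Jordan form J, which has the same characteristic polynomial as A) gives
  χ_A(x) = x^4 + 8*x^3 + 24*x^2 + 32*x + 16
which factors as (x + 2)^4. The eigenvalues (with algebraic multiplicities) are λ = -2 with multiplicity 4.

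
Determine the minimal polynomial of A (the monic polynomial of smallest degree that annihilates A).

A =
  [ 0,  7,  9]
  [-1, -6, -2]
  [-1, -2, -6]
x^3 + 12*x^2 + 48*x + 64

The characteristic polynomial is χ_A(x) = (x + 4)^3, so the eigenvalues are known. The minimal polynomial is
  m_A(x) = Π_λ (x − λ)^{k_λ}
where k_λ is the size of the *largest* Jordan block for λ (equivalently, the smallest k with (A − λI)^k v = 0 for every generalised eigenvector v of λ).

  λ = -4: largest Jordan block has size 3, contributing (x + 4)^3

So m_A(x) = (x + 4)^3 = x^3 + 12*x^2 + 48*x + 64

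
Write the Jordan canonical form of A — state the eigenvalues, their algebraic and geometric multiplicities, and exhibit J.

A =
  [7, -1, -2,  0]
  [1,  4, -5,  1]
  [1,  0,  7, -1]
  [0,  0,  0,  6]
J_3(6) ⊕ J_1(6)

The characteristic polynomial is
  det(x·I − A) = x^4 - 24*x^3 + 216*x^2 - 864*x + 1296 = (x - 6)^4

Eigenvalues and multiplicities (the geometric multiplicity of λ is n − rank(A − λI), which equals the number of Jordan blocks for λ):
  λ = 6: algebraic multiplicity = 4, geometric multiplicity = 2

Determining the block sizes for each eigenvalue:
  λ = 6: with am = 4 and gm = 2, the partition is not yet determined (e.g. several partitions of 4 into 2 parts exist). Let N = A − (6)·I. Computing rank(N^1) = 2, rank(N^2) = 1, rank(N^3) = 0; the number of blocks of size ≥ j is rank(N^{j−1}) − rank(N^j), giving [2, 1, 1]. So we have 1 block(s) of size 3, 1 block(s) of size 1 → block sizes [3, 1]

Assembling the blocks gives a Jordan form
J =
  [6, 1, 0, 0]
  [0, 6, 1, 0]
  [0, 0, 6, 0]
  [0, 0, 0, 6]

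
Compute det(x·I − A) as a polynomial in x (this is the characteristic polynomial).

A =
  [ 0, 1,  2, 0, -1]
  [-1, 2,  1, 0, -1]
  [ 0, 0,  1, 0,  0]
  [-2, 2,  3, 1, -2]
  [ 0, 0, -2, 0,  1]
x^5 - 5*x^4 + 10*x^3 - 10*x^2 + 5*x - 1

Expanding det(x·I − A) (e.g. by cofactor expansion or by noting that A is similar to its Jordan form J, which has the same characteristic polynomial as A) gives
  χ_A(x) = x^5 - 5*x^4 + 10*x^3 - 10*x^2 + 5*x - 1
which factors as (x - 1)^5. The eigenvalues (with algebraic multiplicities) are λ = 1 with multiplicity 5.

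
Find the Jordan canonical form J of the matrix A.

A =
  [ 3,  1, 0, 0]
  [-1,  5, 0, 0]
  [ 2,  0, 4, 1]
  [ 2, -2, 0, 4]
J_2(4) ⊕ J_2(4)

The characteristic polynomial is
  det(x·I − A) = x^4 - 16*x^3 + 96*x^2 - 256*x + 256 = (x - 4)^4

Eigenvalues and multiplicities (the geometric multiplicity of λ is n − rank(A − λI), which equals the number of Jordan blocks for λ):
  λ = 4: algebraic multiplicity = 4, geometric multiplicity = 2

Determining the block sizes for each eigenvalue:
  λ = 4: with am = 4 and gm = 2, the partition is not yet determined (e.g. several partitions of 4 into 2 parts exist). Let N = A − (4)·I. Computing rank(N^1) = 2, rank(N^2) = 0; the number of blocks of size ≥ j is rank(N^{j−1}) − rank(N^j), giving [2, 2]. So we have 2 block(s) of size 2 → block sizes [2, 2]

Assembling the blocks gives a Jordan form
J =
  [4, 1, 0, 0]
  [0, 4, 0, 0]
  [0, 0, 4, 1]
  [0, 0, 0, 4]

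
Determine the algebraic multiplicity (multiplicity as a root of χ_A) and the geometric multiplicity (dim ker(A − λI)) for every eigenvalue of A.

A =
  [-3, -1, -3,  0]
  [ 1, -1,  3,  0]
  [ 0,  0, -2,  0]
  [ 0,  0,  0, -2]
λ = -2: alg = 4, geom = 3

Step 1 — factor the characteristic polynomial to read off the algebraic multiplicities:
  χ_A(x) = (x + 2)^4

Step 2 — compute geometric multiplicities via the rank-nullity identity g(λ) = n − rank(A − λI):
  rank(A − (-2)·I) = 1, so dim ker(A − (-2)·I) = n − 1 = 3

Summary:
  λ = -2: algebraic multiplicity = 4, geometric multiplicity = 3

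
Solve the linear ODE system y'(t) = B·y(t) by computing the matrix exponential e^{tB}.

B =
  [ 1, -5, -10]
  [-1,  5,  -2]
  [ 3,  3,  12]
e^{tB} =
  [-5*t*exp(6*t) + exp(6*t), -5*t*exp(6*t), -10*t*exp(6*t)]
  [-t*exp(6*t), -t*exp(6*t) + exp(6*t), -2*t*exp(6*t)]
  [3*t*exp(6*t), 3*t*exp(6*t), 6*t*exp(6*t) + exp(6*t)]

Strategy: write B = P · J · P⁻¹ where J is a Jordan canonical form, so e^{tB} = P · e^{tJ} · P⁻¹, and e^{tJ} can be computed block-by-block.

B has Jordan form
J =
  [6, 1, 0]
  [0, 6, 0]
  [0, 0, 6]
(up to reordering of blocks).

Per-block formulas:
  For a 1×1 block at λ = 6: exp(t · [6]) = [e^(6t)].
  For a 2×2 Jordan block J_2(6): exp(t · J_2(6)) = e^(6t)·(I + t·N), where N is the 2×2 nilpotent shift.

After assembling e^{tJ} and conjugating by P, we get:

e^{tB} =
  [-5*t*exp(6*t) + exp(6*t), -5*t*exp(6*t), -10*t*exp(6*t)]
  [-t*exp(6*t), -t*exp(6*t) + exp(6*t), -2*t*exp(6*t)]
  [3*t*exp(6*t), 3*t*exp(6*t), 6*t*exp(6*t) + exp(6*t)]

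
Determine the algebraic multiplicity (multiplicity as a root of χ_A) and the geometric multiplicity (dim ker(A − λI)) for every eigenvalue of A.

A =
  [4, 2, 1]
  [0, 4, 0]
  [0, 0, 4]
λ = 4: alg = 3, geom = 2

Step 1 — factor the characteristic polynomial to read off the algebraic multiplicities:
  χ_A(x) = (x - 4)^3

Step 2 — compute geometric multiplicities via the rank-nullity identity g(λ) = n − rank(A − λI):
  rank(A − (4)·I) = 1, so dim ker(A − (4)·I) = n − 1 = 2

Summary:
  λ = 4: algebraic multiplicity = 3, geometric multiplicity = 2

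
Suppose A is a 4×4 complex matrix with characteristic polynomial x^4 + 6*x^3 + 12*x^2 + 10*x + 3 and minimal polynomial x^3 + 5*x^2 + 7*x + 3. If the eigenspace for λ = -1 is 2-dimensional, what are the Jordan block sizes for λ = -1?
Block sizes for λ = -1: [2, 1]

Step 1 — from the characteristic polynomial, algebraic multiplicity of λ = -1 is 3. From dim ker(A − (-1)·I) = 2, there are exactly 2 Jordan blocks for λ = -1.
Step 2 — from the minimal polynomial, the factor (x + 1)^2 tells us the largest block for λ = -1 has size 2.
Step 3 — with total size 3, 2 blocks, and largest block 2, the block sizes (in nonincreasing order) are [2, 1].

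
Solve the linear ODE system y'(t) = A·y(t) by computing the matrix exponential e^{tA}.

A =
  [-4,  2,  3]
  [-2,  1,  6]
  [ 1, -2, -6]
e^{tA} =
  [-t*exp(-3*t) + exp(-3*t), 2*t*exp(-3*t), 3*t*exp(-3*t)]
  [-2*t*exp(-3*t), 4*t*exp(-3*t) + exp(-3*t), 6*t*exp(-3*t)]
  [t*exp(-3*t), -2*t*exp(-3*t), -3*t*exp(-3*t) + exp(-3*t)]

Strategy: write A = P · J · P⁻¹ where J is a Jordan canonical form, so e^{tA} = P · e^{tJ} · P⁻¹, and e^{tJ} can be computed block-by-block.

A has Jordan form
J =
  [-3,  1,  0]
  [ 0, -3,  0]
  [ 0,  0, -3]
(up to reordering of blocks).

Per-block formulas:
  For a 2×2 Jordan block J_2(-3): exp(t · J_2(-3)) = e^(-3t)·(I + t·N), where N is the 2×2 nilpotent shift.
  For a 1×1 block at λ = -3: exp(t · [-3]) = [e^(-3t)].

After assembling e^{tJ} and conjugating by P, we get:

e^{tA} =
  [-t*exp(-3*t) + exp(-3*t), 2*t*exp(-3*t), 3*t*exp(-3*t)]
  [-2*t*exp(-3*t), 4*t*exp(-3*t) + exp(-3*t), 6*t*exp(-3*t)]
  [t*exp(-3*t), -2*t*exp(-3*t), -3*t*exp(-3*t) + exp(-3*t)]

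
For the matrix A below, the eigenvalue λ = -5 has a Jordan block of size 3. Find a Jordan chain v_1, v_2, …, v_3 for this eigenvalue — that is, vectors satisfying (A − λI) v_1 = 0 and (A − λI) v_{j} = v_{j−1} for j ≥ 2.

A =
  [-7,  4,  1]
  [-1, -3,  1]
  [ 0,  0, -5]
A Jordan chain for λ = -5 of length 3:
v_1 = (2, 1, 0)ᵀ
v_2 = (1, 1, 0)ᵀ
v_3 = (0, 0, 1)ᵀ

Let N = A − (-5)·I. We want v_3 with N^3 v_3 = 0 but N^2 v_3 ≠ 0; then v_{j-1} := N · v_j for j = 3, …, 2.

Pick v_3 = (0, 0, 1)ᵀ.
Then v_2 = N · v_3 = (1, 1, 0)ᵀ.
Then v_1 = N · v_2 = (2, 1, 0)ᵀ.

Sanity check: (A − (-5)·I) v_1 = (0, 0, 0)ᵀ = 0. ✓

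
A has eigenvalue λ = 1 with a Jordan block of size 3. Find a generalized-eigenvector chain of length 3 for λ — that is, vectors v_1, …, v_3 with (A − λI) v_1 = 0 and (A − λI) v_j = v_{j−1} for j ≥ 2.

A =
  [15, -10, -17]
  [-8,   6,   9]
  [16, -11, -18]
A Jordan chain for λ = 1 of length 3:
v_1 = (4, -8, 8)ᵀ
v_2 = (14, -8, 16)ᵀ
v_3 = (1, 0, 0)ᵀ

Let N = A − (1)·I. We want v_3 with N^3 v_3 = 0 but N^2 v_3 ≠ 0; then v_{j-1} := N · v_j for j = 3, …, 2.

Pick v_3 = (1, 0, 0)ᵀ.
Then v_2 = N · v_3 = (14, -8, 16)ᵀ.
Then v_1 = N · v_2 = (4, -8, 8)ᵀ.

Sanity check: (A − (1)·I) v_1 = (0, 0, 0)ᵀ = 0. ✓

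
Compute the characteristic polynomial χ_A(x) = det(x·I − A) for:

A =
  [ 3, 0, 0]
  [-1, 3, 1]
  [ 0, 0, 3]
x^3 - 9*x^2 + 27*x - 27

Expanding det(x·I − A) (e.g. by cofactor expansion or by noting that A is similar to its Jordan form J, which has the same characteristic polynomial as A) gives
  χ_A(x) = x^3 - 9*x^2 + 27*x - 27
which factors as (x - 3)^3. The eigenvalues (with algebraic multiplicities) are λ = 3 with multiplicity 3.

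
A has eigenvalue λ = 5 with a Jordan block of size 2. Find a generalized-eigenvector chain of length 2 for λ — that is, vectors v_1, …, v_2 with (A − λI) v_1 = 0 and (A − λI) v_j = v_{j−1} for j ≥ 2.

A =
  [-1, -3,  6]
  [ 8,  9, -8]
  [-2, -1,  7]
A Jordan chain for λ = 5 of length 2:
v_1 = (-6, 8, -2)ᵀ
v_2 = (1, 0, 0)ᵀ

Let N = A − (5)·I. We want v_2 with N^2 v_2 = 0 but N^1 v_2 ≠ 0; then v_{j-1} := N · v_j for j = 2, …, 2.

Pick v_2 = (1, 0, 0)ᵀ.
Then v_1 = N · v_2 = (-6, 8, -2)ᵀ.

Sanity check: (A − (5)·I) v_1 = (0, 0, 0)ᵀ = 0. ✓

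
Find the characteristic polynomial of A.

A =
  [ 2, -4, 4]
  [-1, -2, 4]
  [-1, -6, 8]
x^3 - 8*x^2 + 20*x - 16

Expanding det(x·I − A) (e.g. by cofactor expansion or by noting that A is similar to its Jordan form J, which has the same characteristic polynomial as A) gives
  χ_A(x) = x^3 - 8*x^2 + 20*x - 16
which factors as (x - 4)*(x - 2)^2. The eigenvalues (with algebraic multiplicities) are λ = 2 with multiplicity 2, λ = 4 with multiplicity 1.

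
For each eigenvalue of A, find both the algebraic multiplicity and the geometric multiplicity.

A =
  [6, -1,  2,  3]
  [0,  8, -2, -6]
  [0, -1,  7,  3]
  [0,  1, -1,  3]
λ = 6: alg = 4, geom = 2

Step 1 — factor the characteristic polynomial to read off the algebraic multiplicities:
  χ_A(x) = (x - 6)^4

Step 2 — compute geometric multiplicities via the rank-nullity identity g(λ) = n − rank(A − λI):
  rank(A − (6)·I) = 2, so dim ker(A − (6)·I) = n − 2 = 2

Summary:
  λ = 6: algebraic multiplicity = 4, geometric multiplicity = 2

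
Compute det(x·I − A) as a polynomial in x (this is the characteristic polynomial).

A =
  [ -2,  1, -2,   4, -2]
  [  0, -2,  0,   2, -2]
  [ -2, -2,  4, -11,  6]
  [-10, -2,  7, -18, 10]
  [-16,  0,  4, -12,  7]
x^5 + 11*x^4 + 43*x^3 + 73*x^2 + 56*x + 16

Expanding det(x·I − A) (e.g. by cofactor expansion or by noting that A is similar to its Jordan form J, which has the same characteristic polynomial as A) gives
  χ_A(x) = x^5 + 11*x^4 + 43*x^3 + 73*x^2 + 56*x + 16
which factors as (x + 1)^3*(x + 4)^2. The eigenvalues (with algebraic multiplicities) are λ = -4 with multiplicity 2, λ = -1 with multiplicity 3.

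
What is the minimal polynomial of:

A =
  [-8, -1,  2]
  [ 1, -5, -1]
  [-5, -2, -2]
x^3 + 15*x^2 + 75*x + 125

The characteristic polynomial is χ_A(x) = (x + 5)^3, so the eigenvalues are known. The minimal polynomial is
  m_A(x) = Π_λ (x − λ)^{k_λ}
where k_λ is the size of the *largest* Jordan block for λ (equivalently, the smallest k with (A − λI)^k v = 0 for every generalised eigenvector v of λ).

  λ = -5: largest Jordan block has size 3, contributing (x + 5)^3

So m_A(x) = (x + 5)^3 = x^3 + 15*x^2 + 75*x + 125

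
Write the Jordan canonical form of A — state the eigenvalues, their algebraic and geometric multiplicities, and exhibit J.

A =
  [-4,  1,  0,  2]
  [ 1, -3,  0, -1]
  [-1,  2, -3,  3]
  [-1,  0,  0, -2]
J_3(-3) ⊕ J_1(-3)

The characteristic polynomial is
  det(x·I − A) = x^4 + 12*x^3 + 54*x^2 + 108*x + 81 = (x + 3)^4

Eigenvalues and multiplicities (the geometric multiplicity of λ is n − rank(A − λI), which equals the number of Jordan blocks for λ):
  λ = -3: algebraic multiplicity = 4, geometric multiplicity = 2

Determining the block sizes for each eigenvalue:
  λ = -3: with am = 4 and gm = 2, the partition is not yet determined (e.g. several partitions of 4 into 2 parts exist). Let N = A − (-3)·I. Computing rank(N^1) = 2, rank(N^2) = 1, rank(N^3) = 0; the number of blocks of size ≥ j is rank(N^{j−1}) − rank(N^j), giving [2, 1, 1]. So we have 1 block(s) of size 3, 1 block(s) of size 1 → block sizes [3, 1]

Assembling the blocks gives a Jordan form
J =
  [-3,  1,  0,  0]
  [ 0, -3,  1,  0]
  [ 0,  0, -3,  0]
  [ 0,  0,  0, -3]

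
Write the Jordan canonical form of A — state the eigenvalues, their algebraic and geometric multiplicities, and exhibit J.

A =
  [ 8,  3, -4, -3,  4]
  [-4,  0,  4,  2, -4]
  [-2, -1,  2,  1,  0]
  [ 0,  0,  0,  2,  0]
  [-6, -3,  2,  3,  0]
J_2(2) ⊕ J_1(2) ⊕ J_1(2) ⊕ J_1(4)

The characteristic polynomial is
  det(x·I − A) = x^5 - 12*x^4 + 56*x^3 - 128*x^2 + 144*x - 64 = (x - 4)*(x - 2)^4

Eigenvalues and multiplicities (the geometric multiplicity of λ is n − rank(A − λI), which equals the number of Jordan blocks for λ):
  λ = 2: algebraic multiplicity = 4, geometric multiplicity = 3
  λ = 4: algebraic multiplicity = 1, geometric multiplicity = 1

Determining the block sizes for each eigenvalue:
  λ = 2: 3 blocks summing to 4 forces exactly one block of size 2 and the rest size 1 → block sizes [2, 1, 1]
  λ = 4: one block (gm = 1), so the single block has size am = 1 → block sizes [1]

Assembling the blocks gives a Jordan form
J =
  [2, 1, 0, 0, 0]
  [0, 2, 0, 0, 0]
  [0, 0, 2, 0, 0]
  [0, 0, 0, 2, 0]
  [0, 0, 0, 0, 4]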